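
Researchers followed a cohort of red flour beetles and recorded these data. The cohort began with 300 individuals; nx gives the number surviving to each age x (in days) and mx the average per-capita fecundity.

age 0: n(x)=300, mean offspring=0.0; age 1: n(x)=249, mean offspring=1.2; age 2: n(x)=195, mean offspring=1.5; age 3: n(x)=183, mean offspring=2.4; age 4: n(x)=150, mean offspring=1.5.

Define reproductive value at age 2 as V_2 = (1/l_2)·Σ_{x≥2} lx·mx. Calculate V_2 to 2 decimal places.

lx = nx/n0 = nx/300: 1, 0.83, 0.65, 0.61, 0.5
lx·mx for x ≥ 2: 0.975, 1.464, 0.75 → sum = 3.189
V_2 = 3.189 / l_2 = 3.189 / 0.65 = 4.906154… → 4.91

4.91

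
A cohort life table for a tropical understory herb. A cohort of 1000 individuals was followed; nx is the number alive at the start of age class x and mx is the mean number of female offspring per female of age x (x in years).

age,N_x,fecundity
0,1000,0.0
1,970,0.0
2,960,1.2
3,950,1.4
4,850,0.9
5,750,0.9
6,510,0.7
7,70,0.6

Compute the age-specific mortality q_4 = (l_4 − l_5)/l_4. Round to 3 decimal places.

lx = nx/n0 = nx/1000: 1, 0.97, 0.96, 0.95, 0.85, 0.75, 0.51, 0.07
q_4 = (l_4 − l_5) / l_4 = (0.85 − 0.75) / 0.85
     = 0.1 / 0.85 = 0.117647… → 0.118

0.118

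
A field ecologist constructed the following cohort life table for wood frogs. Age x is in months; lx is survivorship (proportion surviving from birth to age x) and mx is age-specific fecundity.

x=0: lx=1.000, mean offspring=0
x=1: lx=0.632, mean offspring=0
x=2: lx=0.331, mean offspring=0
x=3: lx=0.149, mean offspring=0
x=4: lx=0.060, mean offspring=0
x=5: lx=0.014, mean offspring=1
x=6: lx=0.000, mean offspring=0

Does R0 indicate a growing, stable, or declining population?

R0 = Σ lx·mx = 0 + 0 + 0 + 0 + 0 + 0.014 + 0 = 0.014
R0 < 1, so the population is declining.

declining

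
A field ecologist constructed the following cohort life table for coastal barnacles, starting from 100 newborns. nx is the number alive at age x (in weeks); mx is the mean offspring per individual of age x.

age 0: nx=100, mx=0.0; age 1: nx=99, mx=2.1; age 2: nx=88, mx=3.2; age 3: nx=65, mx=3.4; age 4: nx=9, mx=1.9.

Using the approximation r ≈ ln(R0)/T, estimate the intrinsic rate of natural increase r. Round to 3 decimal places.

0.961

lx = nx/n0 = nx/100: 1, 0.99, 0.88, 0.65, 0.09
R0 = Σ lx·mx = 0 + 2.079 + 2.816 + 2.21 + 0.171 = 7.276
Σ x·lx·mx = 15.025; T = 15.025/7.276 = 2.06501…
r ≈ ln(R0)/T = ln(7.276)/2.06501… = 0.96105… → 0.961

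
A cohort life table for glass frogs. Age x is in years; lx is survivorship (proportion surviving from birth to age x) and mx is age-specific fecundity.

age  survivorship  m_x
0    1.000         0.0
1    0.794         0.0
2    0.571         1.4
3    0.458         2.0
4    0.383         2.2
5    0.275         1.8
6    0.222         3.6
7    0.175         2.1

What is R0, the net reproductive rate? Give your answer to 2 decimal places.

lx·mx by age: 0, 0, 0.7994, 0.916, 0.8426, 0.495, 0.7992, 0.3675
R0 = Σ lx·mx = 4.2197 → 4.22

4.22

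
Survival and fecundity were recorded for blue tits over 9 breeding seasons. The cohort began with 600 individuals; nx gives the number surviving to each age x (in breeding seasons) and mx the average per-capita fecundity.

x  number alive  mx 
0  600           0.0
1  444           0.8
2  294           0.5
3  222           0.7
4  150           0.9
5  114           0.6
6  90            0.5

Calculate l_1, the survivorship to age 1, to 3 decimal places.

l_1 = n_1/n_0 = 444/600 = 0.74 → 0.740

0.740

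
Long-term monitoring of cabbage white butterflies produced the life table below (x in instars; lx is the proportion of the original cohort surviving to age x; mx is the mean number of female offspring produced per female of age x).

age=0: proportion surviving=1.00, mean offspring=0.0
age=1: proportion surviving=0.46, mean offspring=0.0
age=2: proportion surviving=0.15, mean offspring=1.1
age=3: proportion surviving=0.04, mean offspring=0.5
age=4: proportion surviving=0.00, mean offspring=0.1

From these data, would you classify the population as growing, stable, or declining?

R0 = Σ lx·mx = 0 + 0 + 0.165 + 0.02 + 0 = 0.185
R0 < 1, so the population is declining.

declining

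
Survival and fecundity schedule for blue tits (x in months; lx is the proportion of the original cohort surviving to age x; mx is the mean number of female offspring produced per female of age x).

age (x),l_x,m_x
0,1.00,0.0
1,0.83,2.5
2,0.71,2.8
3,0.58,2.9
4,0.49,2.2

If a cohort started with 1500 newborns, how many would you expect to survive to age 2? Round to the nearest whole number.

Expected survivors = N0 · l_2 = 1500 × 0.71 = 1065 → 1065

1065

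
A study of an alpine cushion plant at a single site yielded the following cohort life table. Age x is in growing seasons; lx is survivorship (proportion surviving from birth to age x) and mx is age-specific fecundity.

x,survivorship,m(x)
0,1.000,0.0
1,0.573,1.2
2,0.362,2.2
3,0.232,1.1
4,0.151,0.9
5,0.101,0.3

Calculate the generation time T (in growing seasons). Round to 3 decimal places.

1.963

lx·mx: 0, 0.6876, 0.7964, 0.2552, 0.1359, 0.0303 → R0 = 1.9054
x·lx·mx: 0, 0.6876, 1.5928, 0.7656, 0.5436, 0.1515 → Σ = 3.7411
T = 3.7411 / 1.9054 = 1.96342… → 1.963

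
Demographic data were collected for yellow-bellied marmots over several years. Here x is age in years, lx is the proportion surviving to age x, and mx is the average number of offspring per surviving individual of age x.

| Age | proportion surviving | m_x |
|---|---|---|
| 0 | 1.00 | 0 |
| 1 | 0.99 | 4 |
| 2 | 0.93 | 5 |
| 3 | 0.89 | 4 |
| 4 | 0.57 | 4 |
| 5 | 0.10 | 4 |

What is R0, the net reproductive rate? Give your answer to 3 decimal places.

lx·mx by age: 0, 3.96, 4.65, 3.56, 2.28, 0.4
R0 = Σ lx·mx = 14.85 → 14.850

14.850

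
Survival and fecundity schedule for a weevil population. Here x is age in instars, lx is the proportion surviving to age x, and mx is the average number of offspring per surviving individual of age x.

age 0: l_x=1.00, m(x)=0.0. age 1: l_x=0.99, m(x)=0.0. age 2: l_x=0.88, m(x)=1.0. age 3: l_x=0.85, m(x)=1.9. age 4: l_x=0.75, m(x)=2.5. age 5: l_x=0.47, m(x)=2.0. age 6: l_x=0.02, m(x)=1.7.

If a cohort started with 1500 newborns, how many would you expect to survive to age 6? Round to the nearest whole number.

30

Expected survivors = N0 · l_6 = 1500 × 0.02 = 30 → 30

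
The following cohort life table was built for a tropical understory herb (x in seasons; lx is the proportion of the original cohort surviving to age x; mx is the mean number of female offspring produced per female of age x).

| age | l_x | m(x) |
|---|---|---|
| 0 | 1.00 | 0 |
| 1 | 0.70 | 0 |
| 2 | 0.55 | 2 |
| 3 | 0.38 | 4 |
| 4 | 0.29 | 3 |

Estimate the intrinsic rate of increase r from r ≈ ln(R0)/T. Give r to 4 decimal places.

R0 = Σ lx·mx = 0 + 0 + 1.1 + 1.52 + 0.87 = 3.49
Σ x·lx·mx = 10.24; T = 10.24/3.49 = 2.9341…
r ≈ ln(R0)/T = ln(3.49)/2.9341… = 0.425992… → 0.4260

0.4260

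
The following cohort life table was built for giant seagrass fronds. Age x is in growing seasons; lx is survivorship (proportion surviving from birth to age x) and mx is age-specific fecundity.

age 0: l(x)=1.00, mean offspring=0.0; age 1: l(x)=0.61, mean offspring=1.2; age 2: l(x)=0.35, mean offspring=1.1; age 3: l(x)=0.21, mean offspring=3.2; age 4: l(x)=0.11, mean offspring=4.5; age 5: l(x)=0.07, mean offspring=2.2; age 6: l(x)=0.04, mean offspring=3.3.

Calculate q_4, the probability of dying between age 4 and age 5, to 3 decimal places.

q_4 = (l_4 − l_5) / l_4 = (0.11 − 0.07) / 0.11
     = 0.04 / 0.11 = 0.363636… → 0.364

0.364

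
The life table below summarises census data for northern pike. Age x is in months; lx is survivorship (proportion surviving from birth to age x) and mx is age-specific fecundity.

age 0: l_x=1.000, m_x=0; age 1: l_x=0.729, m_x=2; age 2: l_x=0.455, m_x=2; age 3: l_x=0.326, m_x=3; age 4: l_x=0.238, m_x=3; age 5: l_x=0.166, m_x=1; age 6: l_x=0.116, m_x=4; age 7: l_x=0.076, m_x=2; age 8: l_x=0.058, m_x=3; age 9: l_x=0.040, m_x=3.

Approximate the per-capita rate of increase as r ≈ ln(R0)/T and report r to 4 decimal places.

0.5182

R0 = Σ lx·mx = 0 + 1.458 + 0.91 + 0.978 + 0.714 + 0.166 + 0.464 + 0.152 + 0.174 + 0.12 = 5.136
Σ x·lx·mx = 16.218; T = 16.218/5.136 = 3.15771…
r ≈ ln(R0)/T = ln(5.136)/3.15771… = 0.518184… → 0.5182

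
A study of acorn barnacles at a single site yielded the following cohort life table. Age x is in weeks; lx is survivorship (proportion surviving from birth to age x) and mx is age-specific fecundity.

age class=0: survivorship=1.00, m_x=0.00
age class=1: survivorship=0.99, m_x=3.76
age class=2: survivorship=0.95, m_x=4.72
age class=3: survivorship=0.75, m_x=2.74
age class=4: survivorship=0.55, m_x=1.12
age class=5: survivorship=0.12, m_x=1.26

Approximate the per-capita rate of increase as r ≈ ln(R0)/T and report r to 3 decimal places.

1.199

R0 = Σ lx·mx = 0 + 3.7224 + 4.484 + 2.055 + 0.616 + 0.1512 = 11.0286
Σ x·lx·mx = 22.0754; T = 22.0754/11.0286 = 2.00165…
r ≈ ln(R0)/T = ln(11.0286)/2.00165… = 1.19926… → 1.199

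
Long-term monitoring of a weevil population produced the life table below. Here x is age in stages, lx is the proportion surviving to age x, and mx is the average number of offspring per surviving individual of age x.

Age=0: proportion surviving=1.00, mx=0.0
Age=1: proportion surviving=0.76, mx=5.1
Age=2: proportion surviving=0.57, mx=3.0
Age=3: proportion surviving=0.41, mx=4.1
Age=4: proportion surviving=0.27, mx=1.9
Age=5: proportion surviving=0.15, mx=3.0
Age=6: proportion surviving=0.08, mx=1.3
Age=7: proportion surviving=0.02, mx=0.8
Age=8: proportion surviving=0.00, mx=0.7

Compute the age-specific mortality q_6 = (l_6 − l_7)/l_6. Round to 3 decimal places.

q_6 = (l_6 − l_7) / l_6 = (0.08 − 0.02) / 0.08
     = 0.06 / 0.08 = 0.75 → 0.750

0.750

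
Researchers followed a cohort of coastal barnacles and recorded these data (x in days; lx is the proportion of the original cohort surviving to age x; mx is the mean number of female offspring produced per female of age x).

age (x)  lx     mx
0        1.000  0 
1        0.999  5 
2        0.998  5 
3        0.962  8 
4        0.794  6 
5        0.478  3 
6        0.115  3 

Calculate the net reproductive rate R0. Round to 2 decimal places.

lx·mx by age: 0, 4.995, 4.99, 7.696, 4.764, 1.434, 0.345
R0 = Σ lx·mx = 24.224 → 24.22

24.22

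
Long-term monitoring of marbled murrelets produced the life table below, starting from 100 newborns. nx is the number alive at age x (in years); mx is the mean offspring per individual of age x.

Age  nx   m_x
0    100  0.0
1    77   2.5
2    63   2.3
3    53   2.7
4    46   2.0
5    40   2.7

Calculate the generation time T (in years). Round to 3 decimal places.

2.674

lx = nx/n0 = nx/100: 1, 0.77, 0.63, 0.53, 0.46, 0.4
lx·mx: 0, 1.925, 1.449, 1.431, 0.92, 1.08 → R0 = 6.805
x·lx·mx: 0, 1.925, 2.898, 4.293, 3.68, 5.4 → Σ = 18.196
T = 18.196 / 6.805 = 2.673916… → 2.674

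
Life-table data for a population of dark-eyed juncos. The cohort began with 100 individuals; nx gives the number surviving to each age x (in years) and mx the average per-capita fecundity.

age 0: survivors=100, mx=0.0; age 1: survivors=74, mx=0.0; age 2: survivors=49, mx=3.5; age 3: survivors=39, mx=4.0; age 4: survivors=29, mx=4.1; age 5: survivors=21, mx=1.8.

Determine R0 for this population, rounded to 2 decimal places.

4.84

lx = nx/n0 = nx/100: 1, 0.74, 0.49, 0.39, 0.29, 0.21
lx·mx by age: 0, 0, 1.715, 1.56, 1.189, 0.378
R0 = Σ lx·mx = 4.842 → 4.84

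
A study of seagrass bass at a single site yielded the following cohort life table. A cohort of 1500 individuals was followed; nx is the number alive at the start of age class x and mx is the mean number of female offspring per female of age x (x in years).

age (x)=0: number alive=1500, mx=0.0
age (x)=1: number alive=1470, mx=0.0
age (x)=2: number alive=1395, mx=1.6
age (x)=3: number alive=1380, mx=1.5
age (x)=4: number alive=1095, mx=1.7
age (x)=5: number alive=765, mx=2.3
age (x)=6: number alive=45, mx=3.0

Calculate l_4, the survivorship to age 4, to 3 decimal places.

l_4 = n_4/n_0 = 1095/1500 = 0.73 → 0.730

0.730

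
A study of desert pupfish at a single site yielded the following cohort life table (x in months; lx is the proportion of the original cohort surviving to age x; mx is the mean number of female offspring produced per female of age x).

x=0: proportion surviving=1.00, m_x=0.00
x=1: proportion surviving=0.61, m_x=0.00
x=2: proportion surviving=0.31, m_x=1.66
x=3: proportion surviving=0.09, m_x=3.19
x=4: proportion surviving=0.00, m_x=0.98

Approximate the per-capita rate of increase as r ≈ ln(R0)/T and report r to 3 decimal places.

-0.094

R0 = Σ lx·mx = 0 + 0 + 0.5146 + 0.2871 + 0 = 0.8017
Σ x·lx·mx = 1.8905; T = 1.8905/0.8017 = 2.35811…
r ≈ ln(R0)/T = ln(0.8017)/2.35811… = -0.09373… → -0.094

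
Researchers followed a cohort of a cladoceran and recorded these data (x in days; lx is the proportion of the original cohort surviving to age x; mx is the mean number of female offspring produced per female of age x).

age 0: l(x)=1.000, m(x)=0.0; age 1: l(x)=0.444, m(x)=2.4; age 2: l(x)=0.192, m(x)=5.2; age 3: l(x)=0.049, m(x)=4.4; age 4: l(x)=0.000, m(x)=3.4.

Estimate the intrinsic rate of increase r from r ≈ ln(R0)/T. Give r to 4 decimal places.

0.5064

R0 = Σ lx·mx = 0 + 1.0656 + 0.9984 + 0.2156 + 0 = 2.2796
Σ x·lx·mx = 3.7092; T = 3.7092/2.2796 = 1.62713…
r ≈ ln(R0)/T = ln(2.2796)/1.62713… = 0.506414… → 0.5064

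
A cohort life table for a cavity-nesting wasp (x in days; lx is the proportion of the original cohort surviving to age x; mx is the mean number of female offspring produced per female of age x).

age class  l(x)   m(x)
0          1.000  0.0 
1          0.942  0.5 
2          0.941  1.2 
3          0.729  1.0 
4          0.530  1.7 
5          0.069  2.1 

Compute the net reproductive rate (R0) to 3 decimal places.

3.375

lx·mx by age: 0, 0.471, 1.1292, 0.729, 0.901, 0.1449
R0 = Σ lx·mx = 3.3751 → 3.375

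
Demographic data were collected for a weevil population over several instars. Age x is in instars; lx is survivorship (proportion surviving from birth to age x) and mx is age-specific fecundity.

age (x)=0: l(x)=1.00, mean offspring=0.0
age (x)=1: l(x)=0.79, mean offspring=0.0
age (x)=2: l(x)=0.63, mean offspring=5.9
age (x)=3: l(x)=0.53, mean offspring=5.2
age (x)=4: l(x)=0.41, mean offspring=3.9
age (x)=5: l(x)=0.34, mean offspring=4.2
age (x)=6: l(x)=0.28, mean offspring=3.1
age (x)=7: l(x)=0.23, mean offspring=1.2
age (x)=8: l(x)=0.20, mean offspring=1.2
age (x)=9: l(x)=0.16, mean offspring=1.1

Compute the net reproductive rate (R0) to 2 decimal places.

lx·mx by age: 0, 0, 3.717, 2.756, 1.599, 1.428, 0.868, 0.276, 0.24, 0.176
R0 = Σ lx·mx = 11.06 → 11.06

11.06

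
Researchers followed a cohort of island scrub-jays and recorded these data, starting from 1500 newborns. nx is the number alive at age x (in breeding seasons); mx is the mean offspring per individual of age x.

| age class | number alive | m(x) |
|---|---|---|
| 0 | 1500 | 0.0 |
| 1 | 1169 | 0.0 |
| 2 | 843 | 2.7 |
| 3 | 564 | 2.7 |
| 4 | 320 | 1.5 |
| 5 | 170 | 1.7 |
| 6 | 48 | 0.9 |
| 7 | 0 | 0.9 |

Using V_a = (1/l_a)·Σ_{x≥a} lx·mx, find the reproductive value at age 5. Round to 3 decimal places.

lx = nx/n0 = nx/1500: 1, 0.77933…, 0.562, 0.376, 0.21333…, 0.11333…, 0.032, 0
lx·mx for x ≥ 5: 0.192667…, 0.0288, 0 → sum = 0.221467…
V_5 = 0.221467… / l_5 = 0.221467… / 0.113333… = 1.954118… → 1.954

1.954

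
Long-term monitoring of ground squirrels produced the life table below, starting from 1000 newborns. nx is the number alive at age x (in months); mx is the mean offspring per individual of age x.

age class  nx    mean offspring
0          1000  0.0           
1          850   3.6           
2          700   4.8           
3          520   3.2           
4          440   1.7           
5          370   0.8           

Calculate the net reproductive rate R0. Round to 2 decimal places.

lx = nx/n0 = nx/1000: 1, 0.85, 0.7, 0.52, 0.44, 0.37
lx·mx by age: 0, 3.06, 3.36, 1.664, 0.748, 0.296
R0 = Σ lx·mx = 9.128 → 9.13

9.13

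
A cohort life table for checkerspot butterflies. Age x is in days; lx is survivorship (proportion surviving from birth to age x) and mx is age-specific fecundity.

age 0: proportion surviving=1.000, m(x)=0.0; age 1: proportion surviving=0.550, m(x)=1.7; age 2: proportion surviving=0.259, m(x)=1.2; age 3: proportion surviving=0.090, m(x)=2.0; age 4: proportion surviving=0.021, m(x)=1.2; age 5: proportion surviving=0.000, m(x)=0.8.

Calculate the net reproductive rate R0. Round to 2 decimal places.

lx·mx by age: 0, 0.935, 0.3108, 0.18, 0.0252, 0
R0 = Σ lx·mx = 1.451 → 1.45

1.45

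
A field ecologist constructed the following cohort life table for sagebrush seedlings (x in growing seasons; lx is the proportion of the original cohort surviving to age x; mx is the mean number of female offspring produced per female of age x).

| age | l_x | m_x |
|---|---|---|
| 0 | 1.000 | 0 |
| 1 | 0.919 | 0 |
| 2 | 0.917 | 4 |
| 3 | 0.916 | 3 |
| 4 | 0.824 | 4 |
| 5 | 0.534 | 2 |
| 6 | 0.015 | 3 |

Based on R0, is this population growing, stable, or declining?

growing

R0 = Σ lx·mx = 0 + 0 + 3.668 + 2.748 + 3.296 + 1.068 + 0.045 = 10.825
R0 > 1, so the population is growing.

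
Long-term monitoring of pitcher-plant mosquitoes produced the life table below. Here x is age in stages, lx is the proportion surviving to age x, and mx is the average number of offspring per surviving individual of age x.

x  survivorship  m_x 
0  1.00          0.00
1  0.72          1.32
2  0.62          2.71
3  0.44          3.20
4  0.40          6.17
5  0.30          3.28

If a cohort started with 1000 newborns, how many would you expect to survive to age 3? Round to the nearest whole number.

440

Expected survivors = N0 · l_3 = 1000 × 0.44 = 440 → 440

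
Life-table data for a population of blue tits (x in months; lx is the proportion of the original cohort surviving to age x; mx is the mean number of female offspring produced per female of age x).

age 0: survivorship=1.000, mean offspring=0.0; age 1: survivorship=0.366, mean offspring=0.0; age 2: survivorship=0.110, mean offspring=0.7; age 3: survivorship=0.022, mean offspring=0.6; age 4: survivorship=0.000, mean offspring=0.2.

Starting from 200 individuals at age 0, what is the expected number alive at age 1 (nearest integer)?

Expected survivors = N0 · l_1 = 200 × 0.366 = 73.2 → 73

73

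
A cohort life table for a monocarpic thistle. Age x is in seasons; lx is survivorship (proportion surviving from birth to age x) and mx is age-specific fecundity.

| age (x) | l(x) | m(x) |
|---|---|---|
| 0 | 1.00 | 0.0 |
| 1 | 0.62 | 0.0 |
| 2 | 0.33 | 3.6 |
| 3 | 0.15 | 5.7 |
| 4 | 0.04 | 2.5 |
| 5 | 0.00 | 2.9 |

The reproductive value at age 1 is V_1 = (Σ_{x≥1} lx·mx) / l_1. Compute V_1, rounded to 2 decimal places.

lx·mx for x ≥ 1: 0, 1.188, 0.855, 0.1, 0 → sum = 2.143
V_1 = 2.143 / l_1 = 2.143 / 0.62 = 3.456452… → 3.46

3.46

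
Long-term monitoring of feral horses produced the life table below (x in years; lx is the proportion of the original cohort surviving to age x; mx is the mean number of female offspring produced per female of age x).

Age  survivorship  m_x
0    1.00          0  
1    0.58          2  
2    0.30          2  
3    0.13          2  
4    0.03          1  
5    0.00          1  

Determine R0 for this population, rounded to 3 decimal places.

2.050

lx·mx by age: 0, 1.16, 0.6, 0.26, 0.03, 0
R0 = Σ lx·mx = 2.05 → 2.050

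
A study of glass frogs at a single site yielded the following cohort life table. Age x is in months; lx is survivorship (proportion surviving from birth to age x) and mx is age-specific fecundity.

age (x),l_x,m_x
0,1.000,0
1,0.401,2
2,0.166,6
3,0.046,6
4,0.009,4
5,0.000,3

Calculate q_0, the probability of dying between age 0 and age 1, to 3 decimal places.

0.599

q_0 = (l_0 − l_1) / l_0 = (1 − 0.401) / 1
     = 0.599 / 1 = 0.599 → 0.599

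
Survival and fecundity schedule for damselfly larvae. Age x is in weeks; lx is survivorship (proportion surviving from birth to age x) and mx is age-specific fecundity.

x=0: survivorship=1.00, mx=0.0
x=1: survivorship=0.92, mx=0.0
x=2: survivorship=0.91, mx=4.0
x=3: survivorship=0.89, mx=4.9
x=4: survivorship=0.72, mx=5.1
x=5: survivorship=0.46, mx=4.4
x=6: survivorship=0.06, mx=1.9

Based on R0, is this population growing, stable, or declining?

R0 = Σ lx·mx = 0 + 0 + 3.64 + 4.361 + 3.672 + 2.024 + 0.114 = 13.811
R0 > 1, so the population is growing.

growing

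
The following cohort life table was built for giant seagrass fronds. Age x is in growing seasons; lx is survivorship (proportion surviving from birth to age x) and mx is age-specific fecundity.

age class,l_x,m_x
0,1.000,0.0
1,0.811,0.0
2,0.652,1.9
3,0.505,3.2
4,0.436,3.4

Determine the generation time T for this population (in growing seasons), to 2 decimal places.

3.06

lx·mx: 0, 0, 1.2388, 1.616, 1.4824 → R0 = 4.3372
x·lx·mx: 0, 0, 2.4776, 4.848, 5.9296 → Σ = 13.2552
T = 13.2552 / 4.3372 = 3.056165… → 3.06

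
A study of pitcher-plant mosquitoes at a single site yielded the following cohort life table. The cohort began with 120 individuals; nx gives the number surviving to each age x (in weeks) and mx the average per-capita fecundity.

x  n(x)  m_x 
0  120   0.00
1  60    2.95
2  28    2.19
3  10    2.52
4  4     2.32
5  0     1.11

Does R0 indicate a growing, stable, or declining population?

growing

lx = nx/n0 = nx/120: 1, 0.5, 0.23333…, 0.08333…, 0.03333…, 0
R0 = Σ lx·mx = 0 + 1.475 + 0.511… + 0.21… + 0.077333… + 0 = 2.273333…
R0 > 1, so the population is growing.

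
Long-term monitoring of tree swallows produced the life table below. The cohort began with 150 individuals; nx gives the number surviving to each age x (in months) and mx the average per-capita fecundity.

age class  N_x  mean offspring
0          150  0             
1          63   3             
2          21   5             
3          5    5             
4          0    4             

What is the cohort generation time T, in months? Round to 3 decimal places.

1.486

lx = nx/n0 = nx/150: 1, 0.42, 0.14, 0.03333…, 0
lx·mx: 0, 1.26, 0.7, 0.166667…, 0 → R0 = 2.126667…
x·lx·mx: 0, 1.26, 1.4, 0.5…, 0 → Σ = 3.16…
T = 3.16… / 2.126667… = 1.485893… → 1.486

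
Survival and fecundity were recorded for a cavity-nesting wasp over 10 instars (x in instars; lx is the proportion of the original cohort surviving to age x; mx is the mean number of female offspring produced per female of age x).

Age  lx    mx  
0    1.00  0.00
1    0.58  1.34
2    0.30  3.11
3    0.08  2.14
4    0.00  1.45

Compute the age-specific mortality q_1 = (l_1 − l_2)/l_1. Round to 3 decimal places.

q_1 = (l_1 − l_2) / l_1 = (0.58 − 0.3) / 0.58
     = 0.28 / 0.58 = 0.482759… → 0.483

0.483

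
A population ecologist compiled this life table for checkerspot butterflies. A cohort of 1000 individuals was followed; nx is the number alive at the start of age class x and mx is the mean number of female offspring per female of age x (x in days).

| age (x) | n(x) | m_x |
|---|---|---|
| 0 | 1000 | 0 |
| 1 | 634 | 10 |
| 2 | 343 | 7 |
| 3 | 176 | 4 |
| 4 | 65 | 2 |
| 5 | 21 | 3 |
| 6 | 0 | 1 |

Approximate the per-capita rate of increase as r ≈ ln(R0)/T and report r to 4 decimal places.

1.5499

lx = nx/n0 = nx/1000: 1, 0.634, 0.343, 0.176, 0.065, 0.021, 0
R0 = Σ lx·mx = 0 + 6.34 + 2.401 + 0.704 + 0.13 + 0.063 + 0 = 9.638
Σ x·lx·mx = 14.089; T = 14.089/9.638 = 1.46182…
r ≈ ln(R0)/T = ln(9.638)/1.46182… = 1.549929… → 1.5499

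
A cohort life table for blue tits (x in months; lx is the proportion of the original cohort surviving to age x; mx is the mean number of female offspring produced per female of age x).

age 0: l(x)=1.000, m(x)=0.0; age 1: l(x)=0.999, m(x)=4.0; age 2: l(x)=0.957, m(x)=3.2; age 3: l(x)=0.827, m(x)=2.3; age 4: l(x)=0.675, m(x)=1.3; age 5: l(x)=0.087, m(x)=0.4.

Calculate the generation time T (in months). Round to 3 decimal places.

lx·mx: 0, 3.996, 3.0624, 1.9021, 0.8775, 0.0348 → R0 = 9.8728
x·lx·mx: 0, 3.996, 6.1248, 5.7063, 3.51, 0.174 → Σ = 19.5111
T = 19.5111 / 9.8728 = 1.976248… → 1.976

1.976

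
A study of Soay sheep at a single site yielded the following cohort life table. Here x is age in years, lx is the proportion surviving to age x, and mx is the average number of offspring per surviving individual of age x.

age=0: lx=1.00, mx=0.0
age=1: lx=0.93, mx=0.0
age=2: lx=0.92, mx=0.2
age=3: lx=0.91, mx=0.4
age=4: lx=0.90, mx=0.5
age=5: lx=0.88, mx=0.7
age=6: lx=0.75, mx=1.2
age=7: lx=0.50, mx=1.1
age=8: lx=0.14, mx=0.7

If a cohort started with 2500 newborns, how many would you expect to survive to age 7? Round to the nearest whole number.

1250

Expected survivors = N0 · l_7 = 2500 × 0.50 = 1250 → 1250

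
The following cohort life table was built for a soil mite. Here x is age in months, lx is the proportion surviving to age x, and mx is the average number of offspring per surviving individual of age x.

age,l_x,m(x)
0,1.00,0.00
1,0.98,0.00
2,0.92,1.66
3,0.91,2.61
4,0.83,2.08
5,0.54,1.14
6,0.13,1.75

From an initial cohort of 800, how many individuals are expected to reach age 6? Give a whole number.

104

Expected survivors = N0 · l_6 = 800 × 0.13 = 104 → 104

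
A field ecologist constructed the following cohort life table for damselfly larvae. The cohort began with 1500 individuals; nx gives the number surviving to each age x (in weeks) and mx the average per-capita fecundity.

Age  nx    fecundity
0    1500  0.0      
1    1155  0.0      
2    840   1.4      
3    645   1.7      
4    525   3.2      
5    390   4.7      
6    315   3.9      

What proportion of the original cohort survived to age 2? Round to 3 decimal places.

0.560

l_2 = n_2/n_0 = 840/1500 = 0.56 → 0.560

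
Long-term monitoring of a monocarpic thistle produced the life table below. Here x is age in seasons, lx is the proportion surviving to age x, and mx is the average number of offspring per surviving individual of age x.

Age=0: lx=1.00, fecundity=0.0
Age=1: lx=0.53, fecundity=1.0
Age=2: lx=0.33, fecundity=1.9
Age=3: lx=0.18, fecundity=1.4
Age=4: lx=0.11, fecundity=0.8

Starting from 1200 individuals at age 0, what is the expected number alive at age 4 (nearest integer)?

Expected survivors = N0 · l_4 = 1200 × 0.11 = 132 → 132

132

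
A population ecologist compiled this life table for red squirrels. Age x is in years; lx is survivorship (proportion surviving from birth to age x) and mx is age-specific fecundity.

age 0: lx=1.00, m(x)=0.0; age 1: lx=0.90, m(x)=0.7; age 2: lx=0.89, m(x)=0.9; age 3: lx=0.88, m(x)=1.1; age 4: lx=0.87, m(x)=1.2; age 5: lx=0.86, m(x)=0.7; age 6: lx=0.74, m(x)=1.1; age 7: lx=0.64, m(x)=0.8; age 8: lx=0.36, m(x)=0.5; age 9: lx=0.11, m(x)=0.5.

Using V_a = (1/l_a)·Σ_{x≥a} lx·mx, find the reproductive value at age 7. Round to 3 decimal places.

1.167

lx·mx for x ≥ 7: 0.512, 0.18, 0.055 → sum = 0.747
V_7 = 0.747 / l_7 = 0.747 / 0.64 = 1.167188… → 1.167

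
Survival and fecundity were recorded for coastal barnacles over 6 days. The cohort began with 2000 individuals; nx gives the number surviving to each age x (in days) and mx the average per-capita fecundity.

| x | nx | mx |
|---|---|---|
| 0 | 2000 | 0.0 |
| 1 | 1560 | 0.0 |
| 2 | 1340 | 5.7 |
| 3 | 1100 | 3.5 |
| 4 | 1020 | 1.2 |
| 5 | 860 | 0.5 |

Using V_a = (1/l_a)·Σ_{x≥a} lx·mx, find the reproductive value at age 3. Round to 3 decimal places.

5.004

lx = nx/n0 = nx/2000: 1, 0.78, 0.67, 0.55, 0.51, 0.43
lx·mx for x ≥ 3: 1.925, 0.612, 0.215 → sum = 2.752
V_3 = 2.752 / l_3 = 2.752 / 0.55 = 5.003636… → 5.004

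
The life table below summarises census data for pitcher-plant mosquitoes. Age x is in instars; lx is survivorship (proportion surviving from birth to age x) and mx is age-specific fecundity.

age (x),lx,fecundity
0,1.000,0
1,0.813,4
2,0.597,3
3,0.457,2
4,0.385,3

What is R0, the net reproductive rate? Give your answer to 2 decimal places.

lx·mx by age: 0, 3.252, 1.791, 0.914, 1.155
R0 = Σ lx·mx = 7.112 → 7.11

7.11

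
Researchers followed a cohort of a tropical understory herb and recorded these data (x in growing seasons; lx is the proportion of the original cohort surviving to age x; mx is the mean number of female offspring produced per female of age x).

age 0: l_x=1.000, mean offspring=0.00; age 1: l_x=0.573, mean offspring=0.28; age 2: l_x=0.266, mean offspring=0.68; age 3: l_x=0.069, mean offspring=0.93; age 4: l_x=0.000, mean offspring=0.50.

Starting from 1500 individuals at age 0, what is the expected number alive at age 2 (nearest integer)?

Expected survivors = N0 · l_2 = 1500 × 0.266 = 399 → 399

399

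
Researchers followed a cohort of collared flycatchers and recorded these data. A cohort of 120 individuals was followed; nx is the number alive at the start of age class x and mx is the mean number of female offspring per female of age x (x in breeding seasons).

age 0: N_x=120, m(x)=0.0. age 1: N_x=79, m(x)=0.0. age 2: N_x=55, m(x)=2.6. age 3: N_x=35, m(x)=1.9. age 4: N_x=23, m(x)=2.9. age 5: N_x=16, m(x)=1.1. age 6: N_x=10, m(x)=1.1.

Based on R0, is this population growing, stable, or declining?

growing

lx = nx/n0 = nx/120: 1, 0.65833…, 0.45833…, 0.29167…, 0.19167…, 0.13333…, 0.08333…
R0 = Σ lx·mx = 0 + 0 + 1.191667… + 0.554167… + 0.555833… + 0.146667… + 0.091667… = 2.54…
R0 > 1, so the population is growing.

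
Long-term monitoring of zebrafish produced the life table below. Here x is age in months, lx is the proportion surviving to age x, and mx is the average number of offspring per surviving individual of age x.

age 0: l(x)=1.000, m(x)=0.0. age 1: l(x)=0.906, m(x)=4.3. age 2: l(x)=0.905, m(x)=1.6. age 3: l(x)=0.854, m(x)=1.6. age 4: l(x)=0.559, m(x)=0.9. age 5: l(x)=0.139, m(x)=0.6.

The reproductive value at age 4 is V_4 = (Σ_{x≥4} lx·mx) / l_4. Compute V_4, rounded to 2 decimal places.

lx·mx for x ≥ 4: 0.5031, 0.0834 → sum = 0.5865
V_4 = 0.5865 / l_4 = 0.5865 / 0.559 = 1.049195… → 1.05

1.05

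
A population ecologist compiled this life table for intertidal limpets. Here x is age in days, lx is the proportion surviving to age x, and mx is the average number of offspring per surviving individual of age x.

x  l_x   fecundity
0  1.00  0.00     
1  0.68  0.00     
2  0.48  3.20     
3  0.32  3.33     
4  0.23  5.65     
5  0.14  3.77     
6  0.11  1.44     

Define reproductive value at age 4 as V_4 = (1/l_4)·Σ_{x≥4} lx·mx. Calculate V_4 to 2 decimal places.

lx·mx for x ≥ 4: 1.2995, 0.5278, 0.1584 → sum = 1.9857
V_4 = 1.9857 / l_4 = 1.9857 / 0.23 = 8.633478… → 8.63

8.63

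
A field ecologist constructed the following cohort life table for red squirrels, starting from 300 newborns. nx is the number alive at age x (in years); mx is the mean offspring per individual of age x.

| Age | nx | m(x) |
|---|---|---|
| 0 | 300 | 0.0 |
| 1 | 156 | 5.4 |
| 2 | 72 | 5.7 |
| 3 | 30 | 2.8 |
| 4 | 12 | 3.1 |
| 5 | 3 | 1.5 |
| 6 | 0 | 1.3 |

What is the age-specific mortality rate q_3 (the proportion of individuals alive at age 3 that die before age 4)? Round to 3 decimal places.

lx = nx/n0 = nx/300: 1, 0.52, 0.24, 0.1, 0.04, 0.01, 0
q_3 = (l_3 − l_4) / l_3 = (0.1 − 0.04) / 0.1
     = 0.06 / 0.1 = 0.6 → 0.600

0.600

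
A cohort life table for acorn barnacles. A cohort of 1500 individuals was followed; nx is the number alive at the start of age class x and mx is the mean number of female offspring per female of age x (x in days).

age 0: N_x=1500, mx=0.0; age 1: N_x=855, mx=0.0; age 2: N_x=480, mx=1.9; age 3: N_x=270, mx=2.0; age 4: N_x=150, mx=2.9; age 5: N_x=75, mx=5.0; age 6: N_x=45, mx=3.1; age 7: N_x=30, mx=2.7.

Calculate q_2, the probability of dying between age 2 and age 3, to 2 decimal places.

0.44

lx = nx/n0 = nx/1500: 1, 0.57, 0.32, 0.18, 0.1, 0.05, 0.03, 0.02
q_2 = (l_2 − l_3) / l_2 = (0.32 − 0.18) / 0.32
     = 0.14 / 0.32 = 0.4375 → 0.44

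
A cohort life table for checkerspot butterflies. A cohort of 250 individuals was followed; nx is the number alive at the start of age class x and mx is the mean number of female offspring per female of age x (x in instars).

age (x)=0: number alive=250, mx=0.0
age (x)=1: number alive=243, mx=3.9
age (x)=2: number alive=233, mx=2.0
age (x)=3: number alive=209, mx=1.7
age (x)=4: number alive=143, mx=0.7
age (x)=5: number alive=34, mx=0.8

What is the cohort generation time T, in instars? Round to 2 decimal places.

1.84

lx = nx/n0 = nx/250: 1, 0.972, 0.932, 0.836, 0.572, 0.136
lx·mx: 0, 3.7908, 1.864, 1.4212, 0.4004, 0.1088 → R0 = 7.5852
x·lx·mx: 0, 3.7908, 3.728, 4.2636, 1.6016, 0.544 → Σ = 13.928
T = 13.928 / 7.5852 = 1.836207… → 1.84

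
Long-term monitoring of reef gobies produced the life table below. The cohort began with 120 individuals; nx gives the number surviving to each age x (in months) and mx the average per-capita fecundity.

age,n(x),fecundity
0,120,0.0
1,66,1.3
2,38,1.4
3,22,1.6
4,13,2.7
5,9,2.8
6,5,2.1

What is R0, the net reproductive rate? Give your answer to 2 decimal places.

lx = nx/n0 = nx/120: 1, 0.55, 0.31667…, 0.18333…, 0.10833…, 0.075, 0.04167…
lx·mx by age: 0, 0.715, 0.443333…, 0.293333…, 0.2925…, 0.21, 0.0875…
R0 = Σ lx·mx = 2.041667… → 2.04

2.04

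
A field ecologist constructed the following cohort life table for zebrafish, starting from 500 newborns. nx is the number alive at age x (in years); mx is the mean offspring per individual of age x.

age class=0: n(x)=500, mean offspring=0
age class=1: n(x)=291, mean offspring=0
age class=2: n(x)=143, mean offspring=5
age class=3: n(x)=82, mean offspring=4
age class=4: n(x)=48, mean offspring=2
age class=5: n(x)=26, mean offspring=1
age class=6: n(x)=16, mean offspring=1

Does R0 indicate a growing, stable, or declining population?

growing

lx = nx/n0 = nx/500: 1, 0.582, 0.286, 0.164, 0.096, 0.052, 0.032
R0 = Σ lx·mx = 0 + 0 + 1.43 + 0.656 + 0.192 + 0.052 + 0.032 = 2.362
R0 > 1, so the population is growing.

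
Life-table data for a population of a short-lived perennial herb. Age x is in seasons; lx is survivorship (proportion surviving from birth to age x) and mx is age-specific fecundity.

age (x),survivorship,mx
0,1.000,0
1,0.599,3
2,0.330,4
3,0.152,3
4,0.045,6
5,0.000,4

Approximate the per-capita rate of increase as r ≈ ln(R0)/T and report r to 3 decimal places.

R0 = Σ lx·mx = 0 + 1.797 + 1.32 + 0.456 + 0.27 + 0 = 3.843
Σ x·lx·mx = 6.885; T = 6.885/3.843 = 1.79157…
r ≈ ln(R0)/T = ln(3.843)/1.79157… = 0.75144… → 0.751

0.751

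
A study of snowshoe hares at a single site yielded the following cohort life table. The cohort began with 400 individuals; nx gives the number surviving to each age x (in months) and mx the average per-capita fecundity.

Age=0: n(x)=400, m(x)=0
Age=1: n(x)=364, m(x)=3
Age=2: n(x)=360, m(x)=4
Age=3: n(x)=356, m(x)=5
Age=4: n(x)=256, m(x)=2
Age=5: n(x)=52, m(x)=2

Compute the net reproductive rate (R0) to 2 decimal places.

12.32

lx = nx/n0 = nx/400: 1, 0.91, 0.9, 0.89, 0.64, 0.13
lx·mx by age: 0, 2.73, 3.6, 4.45, 1.28, 0.26
R0 = Σ lx·mx = 12.32 → 12.32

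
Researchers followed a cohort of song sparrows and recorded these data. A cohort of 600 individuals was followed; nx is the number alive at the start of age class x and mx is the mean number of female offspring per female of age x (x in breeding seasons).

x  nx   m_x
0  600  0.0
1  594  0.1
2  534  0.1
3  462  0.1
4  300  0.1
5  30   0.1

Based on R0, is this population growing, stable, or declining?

lx = nx/n0 = nx/600: 1, 0.99, 0.89, 0.77, 0.5, 0.05
R0 = Σ lx·mx = 0 + 0.099 + 0.089 + 0.077 + 0.05 + 0.005 = 0.32
R0 < 1, so the population is declining.

declining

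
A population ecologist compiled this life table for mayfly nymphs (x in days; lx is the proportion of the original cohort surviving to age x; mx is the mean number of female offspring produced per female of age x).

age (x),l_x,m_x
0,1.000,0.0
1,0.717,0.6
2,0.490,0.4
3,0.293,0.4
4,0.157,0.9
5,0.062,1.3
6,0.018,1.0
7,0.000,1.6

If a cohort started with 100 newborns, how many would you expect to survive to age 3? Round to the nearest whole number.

Expected survivors = N0 · l_3 = 100 × 0.293 = 29.3 → 29

29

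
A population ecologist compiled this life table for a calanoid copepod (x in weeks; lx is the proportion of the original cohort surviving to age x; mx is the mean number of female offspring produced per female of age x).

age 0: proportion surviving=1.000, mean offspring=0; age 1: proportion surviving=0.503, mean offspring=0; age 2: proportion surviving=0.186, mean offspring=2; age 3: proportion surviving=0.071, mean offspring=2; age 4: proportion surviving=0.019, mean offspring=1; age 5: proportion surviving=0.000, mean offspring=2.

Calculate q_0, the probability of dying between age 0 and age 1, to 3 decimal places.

q_0 = (l_0 − l_1) / l_0 = (1 − 0.503) / 1
     = 0.497 / 1 = 0.497 → 0.497

0.497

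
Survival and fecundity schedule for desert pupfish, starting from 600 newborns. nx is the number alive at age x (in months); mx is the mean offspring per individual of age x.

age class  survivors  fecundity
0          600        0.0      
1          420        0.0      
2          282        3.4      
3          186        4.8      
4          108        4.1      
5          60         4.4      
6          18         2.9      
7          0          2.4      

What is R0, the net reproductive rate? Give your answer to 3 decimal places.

4.351

lx = nx/n0 = nx/600: 1, 0.7, 0.47, 0.31, 0.18, 0.1, 0.03, 0
lx·mx by age: 0, 0, 1.598, 1.488, 0.738, 0.44, 0.087, 0
R0 = Σ lx·mx = 4.351 → 4.351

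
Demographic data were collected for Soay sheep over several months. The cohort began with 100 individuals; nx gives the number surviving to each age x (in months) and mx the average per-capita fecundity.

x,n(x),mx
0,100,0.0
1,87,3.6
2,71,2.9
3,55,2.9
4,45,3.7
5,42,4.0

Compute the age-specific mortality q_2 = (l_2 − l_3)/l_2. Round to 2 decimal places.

0.23

lx = nx/n0 = nx/100: 1, 0.87, 0.71, 0.55, 0.45, 0.42
q_2 = (l_2 − l_3) / l_2 = (0.71 − 0.55) / 0.71
     = 0.16 / 0.71 = 0.225352… → 0.23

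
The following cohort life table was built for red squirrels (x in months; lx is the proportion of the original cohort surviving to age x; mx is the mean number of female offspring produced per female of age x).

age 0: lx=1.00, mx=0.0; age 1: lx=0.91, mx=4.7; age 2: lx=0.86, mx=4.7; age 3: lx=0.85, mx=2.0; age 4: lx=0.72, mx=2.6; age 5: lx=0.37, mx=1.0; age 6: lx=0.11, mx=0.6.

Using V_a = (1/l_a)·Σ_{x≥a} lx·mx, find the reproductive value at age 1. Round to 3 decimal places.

13.546

lx·mx for x ≥ 1: 4.277, 4.042, 1.7, 1.872, 0.37, 0.066 → sum = 12.327
V_1 = 12.327 / l_1 = 12.327 / 0.91 = 13.546154… → 13.546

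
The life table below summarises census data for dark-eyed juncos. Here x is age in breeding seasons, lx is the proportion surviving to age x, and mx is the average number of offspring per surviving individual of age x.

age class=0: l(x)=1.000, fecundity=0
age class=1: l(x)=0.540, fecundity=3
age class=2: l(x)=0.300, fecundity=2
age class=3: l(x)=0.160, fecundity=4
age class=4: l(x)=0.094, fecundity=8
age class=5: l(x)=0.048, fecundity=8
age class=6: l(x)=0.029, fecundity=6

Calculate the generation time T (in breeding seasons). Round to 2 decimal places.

2.57

lx·mx: 0, 1.62, 0.6, 0.64, 0.752, 0.384, 0.174 → R0 = 4.17
x·lx·mx: 0, 1.62, 1.2, 1.92, 3.008, 1.92, 1.044 → Σ = 10.712
T = 10.712 / 4.17 = 2.568825… → 2.57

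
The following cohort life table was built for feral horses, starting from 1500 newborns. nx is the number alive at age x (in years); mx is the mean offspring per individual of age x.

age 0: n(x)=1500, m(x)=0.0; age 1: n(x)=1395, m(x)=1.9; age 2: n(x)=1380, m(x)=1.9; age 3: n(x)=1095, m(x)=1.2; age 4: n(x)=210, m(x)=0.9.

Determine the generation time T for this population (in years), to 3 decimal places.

1.859

lx = nx/n0 = nx/1500: 1, 0.93, 0.92, 0.73, 0.14
lx·mx: 0, 1.767, 1.748, 0.876, 0.126 → R0 = 4.517
x·lx·mx: 0, 1.767, 3.496, 2.628, 0.504 → Σ = 8.395
T = 8.395 / 4.517 = 1.858534… → 1.859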